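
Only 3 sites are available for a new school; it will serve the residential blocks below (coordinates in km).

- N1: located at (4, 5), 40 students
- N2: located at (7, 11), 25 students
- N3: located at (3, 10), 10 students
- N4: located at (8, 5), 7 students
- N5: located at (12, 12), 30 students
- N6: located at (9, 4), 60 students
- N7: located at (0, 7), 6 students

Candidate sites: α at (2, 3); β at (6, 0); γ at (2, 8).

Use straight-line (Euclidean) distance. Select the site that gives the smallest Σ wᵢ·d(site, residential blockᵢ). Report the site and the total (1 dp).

γ, total 1179.6 km

Total weighted distance at each candidate:
  α (2, 3): total = 1318.7
  β (6, 0): total = 1391.4
  γ (2, 8): total = 1179.6
Minimum is at γ with total 1179.6 km.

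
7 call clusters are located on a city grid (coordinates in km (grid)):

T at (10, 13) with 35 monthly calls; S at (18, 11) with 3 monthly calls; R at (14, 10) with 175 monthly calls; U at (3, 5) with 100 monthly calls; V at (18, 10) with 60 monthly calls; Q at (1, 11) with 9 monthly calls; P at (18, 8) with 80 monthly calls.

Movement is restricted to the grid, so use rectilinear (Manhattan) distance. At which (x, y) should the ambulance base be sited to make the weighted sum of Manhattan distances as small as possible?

(14, 10)

Manhattan distance separates: Σwᵢ(|x−xᵢ|+|y−yᵢ|) = Σwᵢ|x−xᵢ| + Σwᵢ|y−yᵢ|, so x and y are optimised independently as 1-D weighted medians.
Total weight W = 462; half = 231.
x-coordinate, sorted with cumulative weight:
  x=1 (Q, w=9) cum 9
  x=3 (U, w=100) cum 109
  x=10 (T, w=35) cum 144
  x=14 (R, w=175) cum 319  ← median
  x=18 (S, w=3) cum 322
  x=18 (V, w=60) cum 382
  x=18 (P, w=80) cum 462
⇒ x* = 14
y-coordinate, sorted with cumulative weight:
  y=5 (U, w=100) cum 100
  y=8 (P, w=80) cum 180
  y=10 (R, w=175) cum 355  ← median
  y=10 (V, w=60) cum 415
  y=11 (S, w=3) cum 418
  y=11 (Q, w=9) cum 427
  y=13 (T, w=35) cum 462
⇒ y* = 10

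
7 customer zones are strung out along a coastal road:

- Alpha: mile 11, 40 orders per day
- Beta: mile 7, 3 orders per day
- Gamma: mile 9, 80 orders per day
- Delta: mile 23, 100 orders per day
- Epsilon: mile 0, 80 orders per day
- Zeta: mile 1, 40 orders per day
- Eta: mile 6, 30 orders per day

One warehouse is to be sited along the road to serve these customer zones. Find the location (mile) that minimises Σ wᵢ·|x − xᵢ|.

For a sum of weighted absolute distances on a line, the optimum is the weighted median (not the mean). Total weight W = 373; half-weight = 186.5.
Sort by position and accumulate weight:
  mile 0 (Epsilon, w=80) → cum 80
  mile 1 (Zeta, w=40) → cum 120
  mile 6 (Eta, w=30) → cum 150
  mile 7 (Beta, w=3) → cum 153
  mile 9 (Gamma, w=80) → cum 233  ≥ 186.5 → median here
  mile 11 (Alpha, w=40) → cum 273
  mile 23 (Delta, w=100) → cum 373
Optimal location: mile 9.

x = 9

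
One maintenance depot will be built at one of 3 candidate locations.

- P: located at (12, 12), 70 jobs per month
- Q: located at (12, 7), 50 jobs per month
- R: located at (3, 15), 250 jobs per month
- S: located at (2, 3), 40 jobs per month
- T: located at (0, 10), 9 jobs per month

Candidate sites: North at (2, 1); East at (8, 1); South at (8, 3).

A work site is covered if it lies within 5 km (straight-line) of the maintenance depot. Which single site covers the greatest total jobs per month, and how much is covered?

North, covering 40

Coverage radius r = 5 km; a point is covered iff (Δx)²+(Δy)² ≤ 5² = 25.
  North (2, 1): covers {S} → 40
  East (8, 1): covers {none} → 0
  South (8, 3): covers {none} → 0
Maximum coverage at North: 40 jobs per month.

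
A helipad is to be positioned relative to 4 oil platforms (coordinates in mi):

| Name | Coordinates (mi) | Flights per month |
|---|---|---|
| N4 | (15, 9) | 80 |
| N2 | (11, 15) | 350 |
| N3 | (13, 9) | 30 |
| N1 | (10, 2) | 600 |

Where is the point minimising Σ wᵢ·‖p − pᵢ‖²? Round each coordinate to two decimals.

(10.79, 7.02)

The minimiser of Σwᵢ‖p−pᵢ‖² is the weighted centroid p* = (Σwᵢpᵢ)/(Σwᵢ).
Σwᵢ = 1060.
Σwᵢxᵢ = 80·15 + 350·11 + 30·13 + 600·10 = 11440.
Σwᵢyᵢ = 80·9 + 350·15 + 30·9 + 600·2 = 7440.
x* = 11440/1060 = 10.79, y* = 7440/1060 = 7.02.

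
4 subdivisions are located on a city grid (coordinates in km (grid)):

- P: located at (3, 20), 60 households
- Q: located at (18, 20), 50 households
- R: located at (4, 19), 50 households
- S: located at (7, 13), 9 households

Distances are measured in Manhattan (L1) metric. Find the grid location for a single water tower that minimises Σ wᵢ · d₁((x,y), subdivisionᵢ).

Manhattan distance separates: Σwᵢ(|x−xᵢ|+|y−yᵢ|) = Σwᵢ|x−xᵢ| + Σwᵢ|y−yᵢ|, so x and y are optimised independently as 1-D weighted medians.
Total weight W = 169; half = 84.5.
x-coordinate, sorted with cumulative weight:
  x=3 (P, w=60) cum 60
  x=4 (R, w=50) cum 110  ← median
  x=7 (S, w=9) cum 119
  x=18 (Q, w=50) cum 169
⇒ x* = 4
y-coordinate, sorted with cumulative weight:
  y=13 (S, w=9) cum 9
  y=19 (R, w=50) cum 59
  y=20 (P, w=60) cum 119  ← median
  y=20 (Q, w=50) cum 169
⇒ y* = 20

(4, 20)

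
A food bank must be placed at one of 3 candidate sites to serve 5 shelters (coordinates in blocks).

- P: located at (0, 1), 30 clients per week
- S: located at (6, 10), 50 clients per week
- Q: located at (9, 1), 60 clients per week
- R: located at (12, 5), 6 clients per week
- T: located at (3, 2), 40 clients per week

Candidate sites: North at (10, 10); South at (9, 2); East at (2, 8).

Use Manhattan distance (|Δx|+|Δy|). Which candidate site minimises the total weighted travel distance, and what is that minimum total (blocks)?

Total weighted distance at each candidate:
  North (10, 10): total = 2012
  South (9, 2): total = 1186
  East (2, 8): total = 1768
Minimum is at South with total 1186 blocks.

South, total 1186 blocks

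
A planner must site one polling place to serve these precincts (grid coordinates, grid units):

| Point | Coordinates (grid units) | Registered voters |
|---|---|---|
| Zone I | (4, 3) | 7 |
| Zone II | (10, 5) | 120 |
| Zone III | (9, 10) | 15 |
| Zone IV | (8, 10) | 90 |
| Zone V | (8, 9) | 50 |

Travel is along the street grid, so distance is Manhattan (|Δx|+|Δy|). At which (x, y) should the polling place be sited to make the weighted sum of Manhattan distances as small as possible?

(8, 9)

Manhattan distance separates: Σwᵢ(|x−xᵢ|+|y−yᵢ|) = Σwᵢ|x−xᵢ| + Σwᵢ|y−yᵢ|, so x and y are optimised independently as 1-D weighted medians.
Total weight W = 282; half = 141.
x-coordinate, sorted with cumulative weight:
  x=4 (Zone I, w=7) cum 7
  x=8 (Zone IV, w=90) cum 97
  x=8 (Zone V, w=50) cum 147  ← median
  x=9 (Zone III, w=15) cum 162
  x=10 (Zone II, w=120) cum 282
⇒ x* = 8
y-coordinate, sorted with cumulative weight:
  y=3 (Zone I, w=7) cum 7
  y=5 (Zone II, w=120) cum 127
  y=9 (Zone V, w=50) cum 177  ← median
  y=10 (Zone III, w=15) cum 192
  y=10 (Zone IV, w=90) cum 282
⇒ y* = 9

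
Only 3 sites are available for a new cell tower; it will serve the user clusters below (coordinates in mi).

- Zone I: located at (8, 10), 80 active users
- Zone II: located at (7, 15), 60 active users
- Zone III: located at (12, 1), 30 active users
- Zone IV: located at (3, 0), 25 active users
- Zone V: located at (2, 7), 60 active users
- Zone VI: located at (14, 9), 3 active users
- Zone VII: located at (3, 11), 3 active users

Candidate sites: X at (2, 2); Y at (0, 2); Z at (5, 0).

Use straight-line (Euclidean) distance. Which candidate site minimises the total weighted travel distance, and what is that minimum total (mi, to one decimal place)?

X, total 2361.9 mi

Total weighted distance at each candidate:
  X (2, 2): total = 2361.9
  Y (0, 2): total = 2640.9
  Z (5, 0): total = 2534.0
Minimum is at X with total 2361.9 mi.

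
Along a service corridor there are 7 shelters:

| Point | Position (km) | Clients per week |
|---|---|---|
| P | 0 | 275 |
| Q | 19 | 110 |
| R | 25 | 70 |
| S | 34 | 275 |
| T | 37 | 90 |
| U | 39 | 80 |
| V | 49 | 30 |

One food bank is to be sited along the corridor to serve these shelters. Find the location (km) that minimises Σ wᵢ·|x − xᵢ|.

x = 34

For a sum of weighted absolute distances on a line, the optimum is the weighted median (not the mean). Total weight W = 930; half-weight = 465.
Sort by position and accumulate weight:
  km 0 (P, w=275) → cum 275
  km 19 (Q, w=110) → cum 385
  km 25 (R, w=70) → cum 455
  km 34 (S, w=275) → cum 730  ≥ 465 → median here
  km 37 (T, w=90) → cum 820
  km 39 (U, w=80) → cum 900
  km 49 (V, w=30) → cum 930
Optimal location: km 34.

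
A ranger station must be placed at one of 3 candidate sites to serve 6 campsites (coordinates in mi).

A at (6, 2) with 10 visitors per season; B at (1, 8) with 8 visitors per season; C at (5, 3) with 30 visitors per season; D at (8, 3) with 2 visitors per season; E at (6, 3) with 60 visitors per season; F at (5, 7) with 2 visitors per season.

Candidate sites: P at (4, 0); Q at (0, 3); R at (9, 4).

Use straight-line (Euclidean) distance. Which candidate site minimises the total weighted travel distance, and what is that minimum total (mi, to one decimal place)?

Total weighted distance at each candidate:
  P (4, 0): total = 432.0
  Q (0, 3): total = 640.4
  R (9, 4): total = 433.9
Minimum is at P with total 432.0 mi.

P, total 432.0 mi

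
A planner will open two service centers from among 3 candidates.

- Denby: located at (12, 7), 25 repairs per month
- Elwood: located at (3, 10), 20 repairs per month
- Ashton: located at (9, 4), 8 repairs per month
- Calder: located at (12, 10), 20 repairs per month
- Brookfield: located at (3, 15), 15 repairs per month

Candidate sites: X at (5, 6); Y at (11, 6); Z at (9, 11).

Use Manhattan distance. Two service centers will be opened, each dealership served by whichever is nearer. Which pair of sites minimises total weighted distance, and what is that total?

Evaluate every pair (each demand assigned to the nearer of the two):
  {Y, Z}: total = 452
  {X, Y}: total = 467
  {X, Z}: total = 573
Best pair: {Y, Z} with total 452.

{Y, Z}, total 452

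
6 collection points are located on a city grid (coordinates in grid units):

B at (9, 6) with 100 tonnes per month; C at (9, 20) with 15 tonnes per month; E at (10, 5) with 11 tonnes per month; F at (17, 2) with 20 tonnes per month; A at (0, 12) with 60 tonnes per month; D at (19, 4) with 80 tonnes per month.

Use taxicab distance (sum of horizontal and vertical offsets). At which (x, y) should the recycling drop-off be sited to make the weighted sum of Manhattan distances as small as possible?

(9, 6)

Manhattan distance separates: Σwᵢ(|x−xᵢ|+|y−yᵢ|) = Σwᵢ|x−xᵢ| + Σwᵢ|y−yᵢ|, so x and y are optimised independently as 1-D weighted medians.
Total weight W = 286; half = 143.
x-coordinate, sorted with cumulative weight:
  x=0 (A, w=60) cum 60
  x=9 (B, w=100) cum 160  ← median
  x=9 (C, w=15) cum 175
  x=10 (E, w=11) cum 186
  x=17 (F, w=20) cum 206
  x=19 (D, w=80) cum 286
⇒ x* = 9
y-coordinate, sorted with cumulative weight:
  y=2 (F, w=20) cum 20
  y=4 (D, w=80) cum 100
  y=5 (E, w=11) cum 111
  y=6 (B, w=100) cum 211  ← median
  y=12 (A, w=60) cum 271
  y=20 (C, w=15) cum 286
⇒ y* = 6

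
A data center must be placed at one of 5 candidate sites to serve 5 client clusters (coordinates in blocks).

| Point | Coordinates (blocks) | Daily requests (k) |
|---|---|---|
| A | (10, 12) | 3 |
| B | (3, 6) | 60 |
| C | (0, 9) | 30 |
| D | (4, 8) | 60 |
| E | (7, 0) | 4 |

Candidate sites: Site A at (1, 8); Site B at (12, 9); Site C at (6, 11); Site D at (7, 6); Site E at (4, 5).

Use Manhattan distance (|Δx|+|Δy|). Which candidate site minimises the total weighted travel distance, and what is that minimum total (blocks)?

Site A, total 575 blocks

Total weighted distance at each candidate:
  Site A (1, 8): total = 575
  Site B (12, 9): total = 1691
  Site C (6, 11): total = 1083
  Site D (7, 6): total = 891
  Site E (4, 5): total = 611
Minimum is at Site A with total 575 blocks.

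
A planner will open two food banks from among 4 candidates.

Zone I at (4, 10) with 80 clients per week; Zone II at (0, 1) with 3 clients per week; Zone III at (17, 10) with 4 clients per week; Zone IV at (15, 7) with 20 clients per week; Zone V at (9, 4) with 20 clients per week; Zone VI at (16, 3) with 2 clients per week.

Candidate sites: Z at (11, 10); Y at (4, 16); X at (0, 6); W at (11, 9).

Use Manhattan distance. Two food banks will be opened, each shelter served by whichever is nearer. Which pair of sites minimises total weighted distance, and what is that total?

Evaluate every pair (each demand assigned to the nearer of the two):
  {Y, W}: total = 847
  {Z, Y}: total = 885
  {Z, X}: total = 923
  {Z, W}: total = 923
  {X, W}: total = 965
  {Y, X}: total = 1149
Best pair: {Y, W} with total 847.

{Y, W}, total 847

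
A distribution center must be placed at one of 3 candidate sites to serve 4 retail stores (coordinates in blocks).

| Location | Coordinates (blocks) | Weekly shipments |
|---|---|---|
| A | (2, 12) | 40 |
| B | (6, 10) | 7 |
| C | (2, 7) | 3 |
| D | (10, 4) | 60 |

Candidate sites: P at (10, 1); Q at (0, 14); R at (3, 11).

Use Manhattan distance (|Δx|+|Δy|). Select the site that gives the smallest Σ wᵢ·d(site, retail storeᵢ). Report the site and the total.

R, total 963 blocks

Total weighted distance at each candidate:
  P (10, 1): total = 1073
  Q (0, 14): total = 1457
  R (3, 11): total = 963
Minimum is at R with total 963 blocks.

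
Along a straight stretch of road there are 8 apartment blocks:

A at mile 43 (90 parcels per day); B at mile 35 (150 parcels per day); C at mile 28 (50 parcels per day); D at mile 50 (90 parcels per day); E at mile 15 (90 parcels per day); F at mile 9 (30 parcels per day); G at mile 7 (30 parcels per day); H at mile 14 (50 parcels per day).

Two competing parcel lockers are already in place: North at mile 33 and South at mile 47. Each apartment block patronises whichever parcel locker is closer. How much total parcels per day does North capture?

400

The indifferent point is the midpoint (33+47)/2 = 40; apartment blocks left of it (closer to North at 33) go to North, those right go to South.
  G at 7 (w=30) → North
  F at 9 (w=30) → North
  H at 14 (w=50) → North
  E at 15 (w=90) → North
  C at 28 (w=50) → North
  B at 35 (w=150) → North
  A at 43 (w=90) → South
  D at 50 (w=90) → South
North captures 400; South captures 180.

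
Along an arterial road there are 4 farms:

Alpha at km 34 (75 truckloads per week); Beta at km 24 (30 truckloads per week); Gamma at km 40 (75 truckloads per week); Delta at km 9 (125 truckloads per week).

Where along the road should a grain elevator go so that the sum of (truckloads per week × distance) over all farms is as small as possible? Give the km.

For a sum of weighted absolute distances on a line, the optimum is the weighted median (not the mean). Total weight W = 305; half-weight = 152.5.
Sort by position and accumulate weight:
  km 9 (Delta, w=125) → cum 125
  km 24 (Beta, w=30) → cum 155  ≥ 152.5 → median here
  km 34 (Alpha, w=75) → cum 230
  km 40 (Gamma, w=75) → cum 305
Optimal location: km 24.

x = 24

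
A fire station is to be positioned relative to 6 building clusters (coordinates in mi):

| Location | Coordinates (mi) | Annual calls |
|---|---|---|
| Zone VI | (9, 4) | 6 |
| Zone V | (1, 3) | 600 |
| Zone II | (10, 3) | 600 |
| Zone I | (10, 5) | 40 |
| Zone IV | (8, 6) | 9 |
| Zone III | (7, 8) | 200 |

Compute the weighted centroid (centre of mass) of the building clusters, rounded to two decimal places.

The minimiser of Σwᵢ‖p−pᵢ‖² is the weighted centroid p* = (Σwᵢpᵢ)/(Σwᵢ).
Σwᵢ = 1455.
Σwᵢxᵢ = 6·9 + 600·1 + 600·10 + 40·10 + 9·8 + 200·7 = 8526.
Σwᵢyᵢ = 6·4 + 600·3 + 600·3 + 40·5 + 9·6 + 200·8 = 5478.
x* = 8526/1455 = 5.86, y* = 5478/1455 = 3.76.

(5.86, 3.76)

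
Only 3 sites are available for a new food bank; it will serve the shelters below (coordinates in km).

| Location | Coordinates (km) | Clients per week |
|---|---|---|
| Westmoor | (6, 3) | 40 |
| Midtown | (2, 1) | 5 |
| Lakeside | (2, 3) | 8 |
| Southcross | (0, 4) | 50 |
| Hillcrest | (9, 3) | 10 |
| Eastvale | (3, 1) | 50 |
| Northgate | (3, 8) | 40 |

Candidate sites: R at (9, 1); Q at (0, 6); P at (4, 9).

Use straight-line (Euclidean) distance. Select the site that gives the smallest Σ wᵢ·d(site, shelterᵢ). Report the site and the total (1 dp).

Q, total 954.7 km

Total weighted distance at each candidate:
  R (9, 1): total = 1400.6
  Q (0, 6): total = 954.7
  P (4, 9): total = 1202.7
Minimum is at Q with total 954.7 km.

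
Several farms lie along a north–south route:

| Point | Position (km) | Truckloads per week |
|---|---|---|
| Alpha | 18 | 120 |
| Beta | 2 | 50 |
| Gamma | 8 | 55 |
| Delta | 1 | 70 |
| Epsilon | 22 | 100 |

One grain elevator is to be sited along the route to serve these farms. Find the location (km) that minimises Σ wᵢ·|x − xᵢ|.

For a sum of weighted absolute distances on a line, the optimum is the weighted median (not the mean). Total weight W = 395; half-weight = 197.5.
Sort by position and accumulate weight:
  km 1 (Delta, w=70) → cum 70
  km 2 (Beta, w=50) → cum 120
  km 8 (Gamma, w=55) → cum 175
  km 18 (Alpha, w=120) → cum 295  ≥ 197.5 → median here
  km 22 (Epsilon, w=100) → cum 395
Optimal location: km 18.

x = 18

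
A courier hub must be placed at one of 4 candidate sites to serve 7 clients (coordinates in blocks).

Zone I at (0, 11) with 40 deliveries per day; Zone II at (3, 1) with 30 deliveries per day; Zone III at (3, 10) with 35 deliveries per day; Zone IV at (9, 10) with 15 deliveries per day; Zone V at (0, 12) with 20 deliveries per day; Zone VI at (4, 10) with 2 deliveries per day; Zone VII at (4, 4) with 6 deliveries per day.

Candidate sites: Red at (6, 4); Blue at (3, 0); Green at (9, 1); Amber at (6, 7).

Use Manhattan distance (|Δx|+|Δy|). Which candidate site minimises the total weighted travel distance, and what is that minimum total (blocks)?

Total weighted distance at each candidate:
  Red (6, 4): total = 1458
  Blue (3, 0): total = 1532
  Green (9, 1): total = 2076
  Amber (6, 7): total = 1230
Minimum is at Amber with total 1230 blocks.

Amber, total 1230 blocks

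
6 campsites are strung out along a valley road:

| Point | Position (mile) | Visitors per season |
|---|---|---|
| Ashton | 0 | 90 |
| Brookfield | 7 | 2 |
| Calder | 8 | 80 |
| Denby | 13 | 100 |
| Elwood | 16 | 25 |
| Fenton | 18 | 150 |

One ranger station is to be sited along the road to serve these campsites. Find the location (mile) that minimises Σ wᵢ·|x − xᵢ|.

x = 13

For a sum of weighted absolute distances on a line, the optimum is the weighted median (not the mean). Total weight W = 447; half-weight = 223.5.
Sort by position and accumulate weight:
  mile 0 (Ashton, w=90) → cum 90
  mile 7 (Brookfield, w=2) → cum 92
  mile 8 (Calder, w=80) → cum 172
  mile 13 (Denby, w=100) → cum 272  ≥ 223.5 → median here
  mile 16 (Elwood, w=25) → cum 297
  mile 18 (Fenton, w=150) → cum 447
Optimal location: mile 13.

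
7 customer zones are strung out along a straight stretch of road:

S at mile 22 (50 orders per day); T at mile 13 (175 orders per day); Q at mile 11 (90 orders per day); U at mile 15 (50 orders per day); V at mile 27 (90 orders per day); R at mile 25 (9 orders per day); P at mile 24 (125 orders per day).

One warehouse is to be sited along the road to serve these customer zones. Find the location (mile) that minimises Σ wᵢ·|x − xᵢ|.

x = 15

For a sum of weighted absolute distances on a line, the optimum is the weighted median (not the mean). Total weight W = 589; half-weight = 294.5.
Sort by position and accumulate weight:
  mile 11 (Q, w=90) → cum 90
  mile 13 (T, w=175) → cum 265
  mile 15 (U, w=50) → cum 315  ≥ 294.5 → median here
  mile 22 (S, w=50) → cum 365
  mile 24 (P, w=125) → cum 490
  mile 25 (R, w=9) → cum 499
  mile 27 (V, w=90) → cum 589
Optimal location: mile 15.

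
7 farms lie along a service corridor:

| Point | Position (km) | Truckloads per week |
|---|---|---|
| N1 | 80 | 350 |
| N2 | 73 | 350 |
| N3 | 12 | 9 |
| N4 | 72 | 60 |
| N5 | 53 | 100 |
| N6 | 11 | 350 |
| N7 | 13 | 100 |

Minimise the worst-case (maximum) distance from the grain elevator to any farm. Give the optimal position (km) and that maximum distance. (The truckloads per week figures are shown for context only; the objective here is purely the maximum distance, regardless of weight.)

location 45.5, max distance 34.5

The 1-center on a line is the midpoint of the two extreme points: leftmost at 11, rightmost at 80.
Optimal location = (11 + 80)/2 = 45.5; maximum distance = (80 − 11)/2 = 34.5.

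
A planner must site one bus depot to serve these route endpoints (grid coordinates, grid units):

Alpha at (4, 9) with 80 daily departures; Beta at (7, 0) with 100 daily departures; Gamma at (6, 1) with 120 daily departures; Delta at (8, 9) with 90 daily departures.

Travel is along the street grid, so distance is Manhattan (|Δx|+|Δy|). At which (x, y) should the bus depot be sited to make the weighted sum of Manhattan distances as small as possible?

(6, 1)

Manhattan distance separates: Σwᵢ(|x−xᵢ|+|y−yᵢ|) = Σwᵢ|x−xᵢ| + Σwᵢ|y−yᵢ|, so x and y are optimised independently as 1-D weighted medians.
Total weight W = 390; half = 195.
x-coordinate, sorted with cumulative weight:
  x=4 (Alpha, w=80) cum 80
  x=6 (Gamma, w=120) cum 200  ← median
  x=7 (Beta, w=100) cum 300
  x=8 (Delta, w=90) cum 390
⇒ x* = 6
y-coordinate, sorted with cumulative weight:
  y=0 (Beta, w=100) cum 100
  y=1 (Gamma, w=120) cum 220  ← median
  y=9 (Alpha, w=80) cum 300
  y=9 (Delta, w=90) cum 390
⇒ y* = 1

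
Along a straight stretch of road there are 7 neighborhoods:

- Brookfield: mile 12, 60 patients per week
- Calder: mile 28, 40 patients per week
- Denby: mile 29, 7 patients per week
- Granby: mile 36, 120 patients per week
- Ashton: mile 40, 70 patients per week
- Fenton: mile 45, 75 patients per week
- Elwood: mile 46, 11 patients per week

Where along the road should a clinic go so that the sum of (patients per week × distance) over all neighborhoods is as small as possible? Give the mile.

For a sum of weighted absolute distances on a line, the optimum is the weighted median (not the mean). Total weight W = 383; half-weight = 191.5.
Sort by position and accumulate weight:
  mile 12 (Brookfield, w=60) → cum 60
  mile 28 (Calder, w=40) → cum 100
  mile 29 (Denby, w=7) → cum 107
  mile 36 (Granby, w=120) → cum 227  ≥ 191.5 → median here
  mile 40 (Ashton, w=70) → cum 297
  mile 45 (Fenton, w=75) → cum 372
  mile 46 (Elwood, w=11) → cum 383
Optimal location: mile 36.

x = 36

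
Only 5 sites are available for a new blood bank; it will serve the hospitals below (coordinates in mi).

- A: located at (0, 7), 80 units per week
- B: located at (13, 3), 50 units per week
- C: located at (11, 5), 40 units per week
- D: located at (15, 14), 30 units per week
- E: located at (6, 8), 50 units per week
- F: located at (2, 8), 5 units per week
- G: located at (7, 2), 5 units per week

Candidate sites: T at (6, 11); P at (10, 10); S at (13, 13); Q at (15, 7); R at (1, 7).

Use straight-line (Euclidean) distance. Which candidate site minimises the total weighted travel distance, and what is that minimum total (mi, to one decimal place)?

Total weighted distance at each candidate:
  T (6, 11): total = 1925.7
  P (10, 10): total = 1919.6
  S (13, 13): total = 2595.5
  Q (15, 7): total = 2377.6
  R (1, 7): total = 1891.0
Minimum is at R with total 1891.0 mi.

R, total 1891.0 mi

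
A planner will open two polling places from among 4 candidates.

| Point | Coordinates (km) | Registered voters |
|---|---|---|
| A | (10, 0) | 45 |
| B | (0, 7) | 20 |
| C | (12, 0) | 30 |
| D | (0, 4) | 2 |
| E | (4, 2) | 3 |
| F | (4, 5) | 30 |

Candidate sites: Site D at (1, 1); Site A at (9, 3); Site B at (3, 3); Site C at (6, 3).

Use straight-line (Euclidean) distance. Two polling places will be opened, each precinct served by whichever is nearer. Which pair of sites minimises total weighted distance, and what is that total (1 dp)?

{Site A, Site B}, total 447.2

Evaluate every pair (each demand assigned to the nearer of the two):
  {Site A, Site B}: total = 447.2
  {Site A, Site C}: total = 517.5
  {Site D, Site A}: total = 557.0
  {Site B, Site C}: total = 603.9
  {Site D, Site C}: total = 645.8
  {Site D, Site B}: total = 805.0
Best pair: {Site A, Site B} with total 447.2.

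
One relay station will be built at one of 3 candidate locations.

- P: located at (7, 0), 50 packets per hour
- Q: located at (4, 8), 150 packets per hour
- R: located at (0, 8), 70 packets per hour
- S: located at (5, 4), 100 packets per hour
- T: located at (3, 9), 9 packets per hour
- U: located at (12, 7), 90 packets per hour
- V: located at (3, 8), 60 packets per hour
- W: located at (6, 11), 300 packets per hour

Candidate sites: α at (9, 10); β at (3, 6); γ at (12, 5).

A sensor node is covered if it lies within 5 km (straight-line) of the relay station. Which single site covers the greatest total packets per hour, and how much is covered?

α, covering 390

Coverage radius r = 5 km; a point is covered iff (Δx)²+(Δy)² ≤ 5² = 25.
  α (9, 10): covers {U, W} → 390
  β (3, 6): covers {Q, R, S, T, V} → 389
  γ (12, 5): covers {U} → 90
Maximum coverage at α: 390 packets per hour.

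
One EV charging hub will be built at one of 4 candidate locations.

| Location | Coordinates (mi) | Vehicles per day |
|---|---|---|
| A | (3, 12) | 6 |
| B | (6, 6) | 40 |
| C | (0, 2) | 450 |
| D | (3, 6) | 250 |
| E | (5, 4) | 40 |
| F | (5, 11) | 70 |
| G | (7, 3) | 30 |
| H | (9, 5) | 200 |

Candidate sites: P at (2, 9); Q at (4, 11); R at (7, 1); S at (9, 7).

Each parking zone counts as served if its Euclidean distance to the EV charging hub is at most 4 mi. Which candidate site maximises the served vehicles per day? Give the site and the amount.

P, covering 326

Coverage radius r = 4 mi; a point is covered iff (Δx)²+(Δy)² ≤ 4² = 16.
  P (2, 9): covers {A, D, F} → 326
  Q (4, 11): covers {A, F} → 76
  R (7, 1): covers {E, G} → 70
  S (9, 7): covers {B, H} → 240
Maximum coverage at P: 326 vehicles per day.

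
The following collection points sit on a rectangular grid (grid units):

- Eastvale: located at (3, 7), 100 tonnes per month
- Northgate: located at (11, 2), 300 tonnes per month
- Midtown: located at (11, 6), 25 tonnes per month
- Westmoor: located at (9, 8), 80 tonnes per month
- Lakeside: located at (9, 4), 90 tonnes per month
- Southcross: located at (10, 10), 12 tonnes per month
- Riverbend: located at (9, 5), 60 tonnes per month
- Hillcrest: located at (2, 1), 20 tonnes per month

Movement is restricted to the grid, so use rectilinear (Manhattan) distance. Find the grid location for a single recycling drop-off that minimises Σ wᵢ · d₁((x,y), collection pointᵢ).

Manhattan distance separates: Σwᵢ(|x−xᵢ|+|y−yᵢ|) = Σwᵢ|x−xᵢ| + Σwᵢ|y−yᵢ|, so x and y are optimised independently as 1-D weighted medians.
Total weight W = 687; half = 343.5.
x-coordinate, sorted with cumulative weight:
  x=2 (Hillcrest, w=20) cum 20
  x=3 (Eastvale, w=100) cum 120
  x=9 (Westmoor, w=80) cum 200
  x=9 (Lakeside, w=90) cum 290
  x=9 (Riverbend, w=60) cum 350  ← median
  x=10 (Southcross, w=12) cum 362
  x=11 (Northgate, w=300) cum 662
  x=11 (Midtown, w=25) cum 687
⇒ x* = 9
y-coordinate, sorted with cumulative weight:
  y=1 (Hillcrest, w=20) cum 20
  y=2 (Northgate, w=300) cum 320
  y=4 (Lakeside, w=90) cum 410  ← median
  y=5 (Riverbend, w=60) cum 470
  y=6 (Midtown, w=25) cum 495
  y=7 (Eastvale, w=100) cum 595
  y=8 (Westmoor, w=80) cum 675
  y=10 (Southcross, w=12) cum 687
⇒ y* = 4

(9, 4)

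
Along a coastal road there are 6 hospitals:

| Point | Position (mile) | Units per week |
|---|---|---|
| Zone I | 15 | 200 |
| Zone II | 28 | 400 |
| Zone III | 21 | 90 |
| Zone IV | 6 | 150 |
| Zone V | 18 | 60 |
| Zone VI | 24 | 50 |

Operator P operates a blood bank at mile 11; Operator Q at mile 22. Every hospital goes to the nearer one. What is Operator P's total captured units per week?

The indifferent point is the midpoint (11+22)/2 = 16.5; hospitals left of it (closer to Operator P at 11) go to Operator P, those right go to Operator Q.
  Zone IV at 6 (w=150) → Operator P
  Zone I at 15 (w=200) → Operator P
  Zone V at 18 (w=60) → Operator Q
  Zone III at 21 (w=90) → Operator Q
  Zone VI at 24 (w=50) → Operator Q
  Zone II at 28 (w=400) → Operator Q
Operator P captures 350; Operator Q captures 600.

350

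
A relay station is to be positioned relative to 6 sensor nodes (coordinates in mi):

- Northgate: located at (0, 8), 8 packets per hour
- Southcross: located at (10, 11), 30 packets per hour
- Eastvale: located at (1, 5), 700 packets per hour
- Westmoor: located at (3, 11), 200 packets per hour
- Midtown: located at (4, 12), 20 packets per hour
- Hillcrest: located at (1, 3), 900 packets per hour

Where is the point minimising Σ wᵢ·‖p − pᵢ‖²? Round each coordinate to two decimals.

The minimiser of Σwᵢ‖p−pᵢ‖² is the weighted centroid p* = (Σwᵢpᵢ)/(Σwᵢ).
Σwᵢ = 1858.
Σwᵢxᵢ = 8·0 + 30·10 + 700·1 + 200·3 + 20·4 + 900·1 = 2580.
Σwᵢyᵢ = 8·8 + 30·11 + 700·5 + 200·11 + 20·12 + 900·3 = 9034.
x* = 2580/1858 = 1.39, y* = 9034/1858 = 4.86.

(1.39, 4.86)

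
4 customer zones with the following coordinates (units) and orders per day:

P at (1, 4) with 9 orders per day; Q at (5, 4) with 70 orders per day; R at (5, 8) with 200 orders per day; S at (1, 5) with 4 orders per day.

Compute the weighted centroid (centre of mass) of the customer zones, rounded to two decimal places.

The minimiser of Σwᵢ‖p−pᵢ‖² is the weighted centroid p* = (Σwᵢpᵢ)/(Σwᵢ).
Σwᵢ = 283.
Σwᵢxᵢ = 9·1 + 70·5 + 200·5 + 4·1 = 1363.
Σwᵢyᵢ = 9·4 + 70·4 + 200·8 + 4·5 = 1936.
x* = 1363/283 = 4.82, y* = 1936/283 = 6.84.

(4.82, 6.84)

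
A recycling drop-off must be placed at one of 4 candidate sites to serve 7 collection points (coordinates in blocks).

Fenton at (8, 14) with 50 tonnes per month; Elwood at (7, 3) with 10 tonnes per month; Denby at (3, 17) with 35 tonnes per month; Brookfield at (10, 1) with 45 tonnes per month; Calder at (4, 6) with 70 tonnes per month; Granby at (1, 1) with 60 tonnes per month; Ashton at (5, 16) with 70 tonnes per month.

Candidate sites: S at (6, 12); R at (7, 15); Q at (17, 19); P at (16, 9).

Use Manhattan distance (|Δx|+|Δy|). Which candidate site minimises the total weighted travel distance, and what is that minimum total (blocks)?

S, total 3125 blocks

Total weighted distance at each candidate:
  S (6, 12): total = 3125
  R (7, 15): total = 3445
  Q (17, 19): total = 7555
  P (16, 9): total = 5855
Minimum is at S with total 3125 blocks.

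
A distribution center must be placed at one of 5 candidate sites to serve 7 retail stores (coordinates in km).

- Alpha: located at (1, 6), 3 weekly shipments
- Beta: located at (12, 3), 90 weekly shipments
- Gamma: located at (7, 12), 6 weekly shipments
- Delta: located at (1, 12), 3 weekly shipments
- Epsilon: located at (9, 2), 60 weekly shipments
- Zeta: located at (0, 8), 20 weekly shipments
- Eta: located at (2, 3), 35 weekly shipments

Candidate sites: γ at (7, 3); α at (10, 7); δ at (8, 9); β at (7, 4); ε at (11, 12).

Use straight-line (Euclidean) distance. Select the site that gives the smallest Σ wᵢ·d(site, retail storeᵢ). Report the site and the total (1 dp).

γ, total 1037.8 km

Total weighted distance at each candidate:
  γ (7, 3): total = 1037.8
  α (10, 7): total = 1315.5
  δ (8, 9): total = 1596.2
  β (7, 4): total = 1065.3
  ε (11, 12): total = 2195.4
Minimum is at γ with total 1037.8 km.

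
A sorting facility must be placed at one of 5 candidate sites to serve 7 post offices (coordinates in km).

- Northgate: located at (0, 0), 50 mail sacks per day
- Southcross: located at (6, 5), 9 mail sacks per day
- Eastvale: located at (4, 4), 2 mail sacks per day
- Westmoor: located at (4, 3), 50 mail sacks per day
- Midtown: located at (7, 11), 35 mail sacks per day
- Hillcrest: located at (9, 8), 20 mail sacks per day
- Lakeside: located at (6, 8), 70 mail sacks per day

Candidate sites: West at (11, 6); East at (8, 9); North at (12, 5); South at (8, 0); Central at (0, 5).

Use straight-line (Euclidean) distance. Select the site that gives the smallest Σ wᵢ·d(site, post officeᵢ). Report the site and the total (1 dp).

East, total 1278.8 km

Total weighted distance at each candidate:
  West (11, 6): total = 1725.4
  East (8, 9): total = 1278.8
  North (12, 5): total = 1960.2
  South (8, 0): total = 1834.8
  Central (0, 5): total = 1517.8
Minimum is at East with total 1278.8 km.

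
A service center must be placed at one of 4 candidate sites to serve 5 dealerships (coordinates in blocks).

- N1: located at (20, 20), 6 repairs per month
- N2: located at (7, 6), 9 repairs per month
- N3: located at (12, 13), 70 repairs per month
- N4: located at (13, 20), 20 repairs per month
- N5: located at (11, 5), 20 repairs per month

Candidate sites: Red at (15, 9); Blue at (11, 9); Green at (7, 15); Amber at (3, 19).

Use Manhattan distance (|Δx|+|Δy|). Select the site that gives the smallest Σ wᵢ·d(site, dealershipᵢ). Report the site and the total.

Blue, total 873 blocks

Total weighted distance at each candidate:
  Red (15, 9): total = 1105
  Blue (11, 9): total = 873
  Green (7, 15): total = 1179
  Amber (3, 19): total = 1971
Minimum is at Blue with total 873 blocks.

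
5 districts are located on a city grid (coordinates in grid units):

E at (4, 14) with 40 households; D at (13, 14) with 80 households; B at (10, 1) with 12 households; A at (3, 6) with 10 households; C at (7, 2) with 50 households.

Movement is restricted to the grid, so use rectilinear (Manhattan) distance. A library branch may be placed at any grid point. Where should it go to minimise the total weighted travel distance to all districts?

(7, 14)

Manhattan distance separates: Σwᵢ(|x−xᵢ|+|y−yᵢ|) = Σwᵢ|x−xᵢ| + Σwᵢ|y−yᵢ|, so x and y are optimised independently as 1-D weighted medians.
Total weight W = 192; half = 96.
x-coordinate, sorted with cumulative weight:
  x=3 (A, w=10) cum 10
  x=4 (E, w=40) cum 50
  x=7 (C, w=50) cum 100  ← median
  x=10 (B, w=12) cum 112
  x=13 (D, w=80) cum 192
⇒ x* = 7
y-coordinate, sorted with cumulative weight:
  y=1 (B, w=12) cum 12
  y=2 (C, w=50) cum 62
  y=6 (A, w=10) cum 72
  y=14 (E, w=40) cum 112  ← median
  y=14 (D, w=80) cum 192
⇒ y* = 14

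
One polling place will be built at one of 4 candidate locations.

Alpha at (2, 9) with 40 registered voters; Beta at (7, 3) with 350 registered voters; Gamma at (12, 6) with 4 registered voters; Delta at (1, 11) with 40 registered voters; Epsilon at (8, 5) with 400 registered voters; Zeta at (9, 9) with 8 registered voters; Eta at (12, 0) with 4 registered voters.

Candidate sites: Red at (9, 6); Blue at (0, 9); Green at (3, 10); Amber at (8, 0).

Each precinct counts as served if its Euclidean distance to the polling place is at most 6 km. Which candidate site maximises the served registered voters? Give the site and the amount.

Coverage radius r = 6 km; a point is covered iff (Δx)²+(Δy)² ≤ 6² = 36.
  Red (9, 6): covers {Beta, Gamma, Epsilon, Zeta} → 762
  Blue (0, 9): covers {Alpha, Delta} → 80
  Green (3, 10): covers {Alpha, Delta} → 80
  Amber (8, 0): covers {Beta, Epsilon, Eta} → 754
Maximum coverage at Red: 762 registered voters.

Red, covering 762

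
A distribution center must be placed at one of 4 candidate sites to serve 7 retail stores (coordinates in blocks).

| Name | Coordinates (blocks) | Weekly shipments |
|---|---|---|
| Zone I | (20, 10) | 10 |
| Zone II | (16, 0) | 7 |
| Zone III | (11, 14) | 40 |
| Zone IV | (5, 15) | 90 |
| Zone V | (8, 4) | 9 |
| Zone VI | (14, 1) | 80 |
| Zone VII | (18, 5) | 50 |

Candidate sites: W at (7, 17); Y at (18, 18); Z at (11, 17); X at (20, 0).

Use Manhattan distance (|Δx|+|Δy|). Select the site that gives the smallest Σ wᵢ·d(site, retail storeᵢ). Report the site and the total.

Z, total 3768 blocks

Total weighted distance at each candidate:
  W (7, 17): total = 4138
  Y (18, 18): total = 4666
  Z (11, 17): total = 3768
  X (20, 0): total = 4802
Minimum is at Z with total 3768 blocks.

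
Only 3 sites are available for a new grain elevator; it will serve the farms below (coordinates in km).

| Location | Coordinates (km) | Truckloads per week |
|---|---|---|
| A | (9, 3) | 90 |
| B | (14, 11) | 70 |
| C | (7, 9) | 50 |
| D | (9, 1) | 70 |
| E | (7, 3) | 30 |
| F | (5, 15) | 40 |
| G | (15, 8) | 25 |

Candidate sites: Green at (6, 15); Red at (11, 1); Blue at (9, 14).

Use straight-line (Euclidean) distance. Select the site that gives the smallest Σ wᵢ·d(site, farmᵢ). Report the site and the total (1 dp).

Total weighted distance at each candidate:
  Green (6, 15): total = 3732.0
  Red (11, 1): total = 2517.6
  Blue (9, 14): total = 3289.9
Minimum is at Red with total 2517.6 km.

Red, total 2517.6 km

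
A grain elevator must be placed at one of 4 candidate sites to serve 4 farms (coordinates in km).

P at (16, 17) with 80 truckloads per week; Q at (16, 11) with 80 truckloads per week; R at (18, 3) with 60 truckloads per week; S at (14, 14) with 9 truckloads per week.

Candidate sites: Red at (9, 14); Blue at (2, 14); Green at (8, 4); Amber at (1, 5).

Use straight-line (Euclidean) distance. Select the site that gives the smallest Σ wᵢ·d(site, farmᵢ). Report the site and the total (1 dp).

Red, total 2116.3 km

Total weighted distance at each candidate:
  Red (9, 14): total = 2116.3
  Blue (2, 14): total = 3563.8
  Green (8, 4): total = 2779.5
  Amber (1, 5): total = 3998.5
Minimum is at Red with total 2116.3 km.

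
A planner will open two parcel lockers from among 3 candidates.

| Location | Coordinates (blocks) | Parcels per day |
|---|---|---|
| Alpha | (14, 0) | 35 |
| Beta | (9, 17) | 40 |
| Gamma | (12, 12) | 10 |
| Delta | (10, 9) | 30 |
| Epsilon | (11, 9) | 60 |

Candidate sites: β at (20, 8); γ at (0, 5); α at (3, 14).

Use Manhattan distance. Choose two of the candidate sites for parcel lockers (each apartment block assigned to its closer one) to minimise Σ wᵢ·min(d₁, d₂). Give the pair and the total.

{β, α}, total 1890

Evaluate every pair (each demand assigned to the nearer of the two):
  {β, α}: total = 1890
  {γ, α}: total = 2275
  {β, γ}: total = 2340
Best pair: {β, α} with total 1890.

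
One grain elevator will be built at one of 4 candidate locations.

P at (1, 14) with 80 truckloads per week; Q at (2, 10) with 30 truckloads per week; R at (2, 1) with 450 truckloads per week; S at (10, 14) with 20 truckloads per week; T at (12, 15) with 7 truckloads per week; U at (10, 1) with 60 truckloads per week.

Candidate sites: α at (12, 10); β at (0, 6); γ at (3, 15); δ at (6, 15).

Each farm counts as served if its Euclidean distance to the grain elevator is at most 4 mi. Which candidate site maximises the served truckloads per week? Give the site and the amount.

Coverage radius r = 4 mi; a point is covered iff (Δx)²+(Δy)² ≤ 4² = 16.
  α (12, 10): covers {none} → 0
  β (0, 6): covers {none} → 0
  γ (3, 15): covers {P} → 80
  δ (6, 15): covers {none} → 0
Maximum coverage at γ: 80 truckloads per week.

γ, covering 80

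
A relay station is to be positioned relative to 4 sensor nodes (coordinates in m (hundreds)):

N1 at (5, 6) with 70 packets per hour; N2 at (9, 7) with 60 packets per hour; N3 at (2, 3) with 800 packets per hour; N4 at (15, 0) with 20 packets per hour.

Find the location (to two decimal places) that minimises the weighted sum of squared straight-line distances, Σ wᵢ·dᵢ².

(2.94, 3.41)

The minimiser of Σwᵢ‖p−pᵢ‖² is the weighted centroid p* = (Σwᵢpᵢ)/(Σwᵢ).
Σwᵢ = 950.
Σwᵢxᵢ = 70·5 + 60·9 + 800·2 + 20·15 = 2790.
Σwᵢyᵢ = 70·6 + 60·7 + 800·3 + 20·0 = 3240.
x* = 2790/950 = 2.94, y* = 3240/950 = 3.41.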